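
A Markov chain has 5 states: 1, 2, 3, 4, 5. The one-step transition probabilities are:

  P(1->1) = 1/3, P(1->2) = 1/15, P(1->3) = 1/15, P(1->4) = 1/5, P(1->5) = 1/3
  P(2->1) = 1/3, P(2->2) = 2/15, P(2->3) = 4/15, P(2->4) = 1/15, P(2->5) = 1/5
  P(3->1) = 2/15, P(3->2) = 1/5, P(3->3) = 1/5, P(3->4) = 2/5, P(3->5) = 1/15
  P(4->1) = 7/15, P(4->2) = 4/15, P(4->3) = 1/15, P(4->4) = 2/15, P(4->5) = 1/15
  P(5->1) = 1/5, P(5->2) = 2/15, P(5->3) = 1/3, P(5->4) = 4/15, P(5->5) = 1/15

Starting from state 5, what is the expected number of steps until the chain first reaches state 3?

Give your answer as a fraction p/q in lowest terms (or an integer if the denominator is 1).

Answer: 52185/9902

Derivation:
Let h_i = expected steps to first reach 3 from state i.
Boundary: h_3 = 0.
First-step equations for the other states:
  h_1 = 1 + 1/3*h_1 + 1/15*h_2 + 1/15*h_3 + 1/5*h_4 + 1/3*h_5
  h_2 = 1 + 1/3*h_1 + 2/15*h_2 + 4/15*h_3 + 1/15*h_4 + 1/5*h_5
  h_4 = 1 + 7/15*h_1 + 4/15*h_2 + 1/15*h_3 + 2/15*h_4 + 1/15*h_5
  h_5 = 1 + 1/5*h_1 + 2/15*h_2 + 1/3*h_3 + 4/15*h_4 + 1/15*h_5

Substituting h_3 = 0 and rearranging gives the linear system (I - Q) h = 1:
  [2/3, -1/15, -1/5, -1/3] . (h_1, h_2, h_4, h_5) = 1
  [-1/3, 13/15, -1/15, -1/5] . (h_1, h_2, h_4, h_5) = 1
  [-7/15, -4/15, 13/15, -1/15] . (h_1, h_2, h_4, h_5) = 1
  [-1/5, -2/15, -4/15, 14/15] . (h_1, h_2, h_4, h_5) = 1

Solving yields:
  h_1 = 33420/4951
  h_2 = 27210/4951
  h_4 = 68175/9902
  h_5 = 52185/9902

Starting state is 5, so the expected hitting time is h_5 = 52185/9902.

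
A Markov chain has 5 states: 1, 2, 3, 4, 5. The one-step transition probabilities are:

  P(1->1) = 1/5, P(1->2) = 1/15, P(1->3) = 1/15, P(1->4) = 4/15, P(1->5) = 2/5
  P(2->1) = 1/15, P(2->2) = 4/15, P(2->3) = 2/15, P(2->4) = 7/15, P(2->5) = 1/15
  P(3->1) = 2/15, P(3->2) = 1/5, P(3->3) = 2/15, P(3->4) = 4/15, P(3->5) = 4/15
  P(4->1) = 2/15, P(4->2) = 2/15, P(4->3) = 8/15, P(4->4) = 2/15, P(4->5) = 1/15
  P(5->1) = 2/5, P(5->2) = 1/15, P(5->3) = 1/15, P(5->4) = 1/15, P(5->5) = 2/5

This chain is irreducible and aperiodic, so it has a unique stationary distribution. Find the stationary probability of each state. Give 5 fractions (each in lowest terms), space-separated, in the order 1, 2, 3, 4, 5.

Answer: 782/3765 166/1255 47/251 267/1255 979/3765

Derivation:
The stationary distribution satisfies pi = pi * P, i.e.:
  pi_1 = 1/5*pi_1 + 1/15*pi_2 + 2/15*pi_3 + 2/15*pi_4 + 2/5*pi_5
  pi_2 = 1/15*pi_1 + 4/15*pi_2 + 1/5*pi_3 + 2/15*pi_4 + 1/15*pi_5
  pi_3 = 1/15*pi_1 + 2/15*pi_2 + 2/15*pi_3 + 8/15*pi_4 + 1/15*pi_5
  pi_4 = 4/15*pi_1 + 7/15*pi_2 + 4/15*pi_3 + 2/15*pi_4 + 1/15*pi_5
  pi_5 = 2/5*pi_1 + 1/15*pi_2 + 4/15*pi_3 + 1/15*pi_4 + 2/5*pi_5
with normalization: pi_1 + pi_2 + pi_3 + pi_4 + pi_5 = 1.

Using the first 4 balance equations plus normalization, the linear system A*pi = b is:
  [-4/5, 1/15, 2/15, 2/15, 2/5] . pi = 0
  [1/15, -11/15, 1/5, 2/15, 1/15] . pi = 0
  [1/15, 2/15, -13/15, 8/15, 1/15] . pi = 0
  [4/15, 7/15, 4/15, -13/15, 1/15] . pi = 0
  [1, 1, 1, 1, 1] . pi = 1

Solving yields:
  pi_1 = 782/3765
  pi_2 = 166/1255
  pi_3 = 47/251
  pi_4 = 267/1255
  pi_5 = 979/3765

Verification (pi * P):
  782/3765*1/5 + 166/1255*1/15 + 47/251*2/15 + 267/1255*2/15 + 979/3765*2/5 = 782/3765 = pi_1  (ok)
  782/3765*1/15 + 166/1255*4/15 + 47/251*1/5 + 267/1255*2/15 + 979/3765*1/15 = 166/1255 = pi_2  (ok)
  782/3765*1/15 + 166/1255*2/15 + 47/251*2/15 + 267/1255*8/15 + 979/3765*1/15 = 47/251 = pi_3  (ok)
  782/3765*4/15 + 166/1255*7/15 + 47/251*4/15 + 267/1255*2/15 + 979/3765*1/15 = 267/1255 = pi_4  (ok)
  782/3765*2/5 + 166/1255*1/15 + 47/251*4/15 + 267/1255*1/15 + 979/3765*2/5 = 979/3765 = pi_5  (ok)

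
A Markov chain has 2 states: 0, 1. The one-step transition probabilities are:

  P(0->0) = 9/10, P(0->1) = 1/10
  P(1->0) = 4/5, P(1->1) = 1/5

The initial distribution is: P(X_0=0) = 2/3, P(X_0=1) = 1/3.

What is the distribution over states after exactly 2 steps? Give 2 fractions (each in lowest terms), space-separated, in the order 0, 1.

Propagating the distribution step by step (d_{t+1} = d_t * P):
d_0 = (0=2/3, 1=1/3)
  d_1[0] = 2/3*9/10 + 1/3*4/5 = 13/15
  d_1[1] = 2/3*1/10 + 1/3*1/5 = 2/15
d_1 = (0=13/15, 1=2/15)
  d_2[0] = 13/15*9/10 + 2/15*4/5 = 133/150
  d_2[1] = 13/15*1/10 + 2/15*1/5 = 17/150
d_2 = (0=133/150, 1=17/150)

Answer: 133/150 17/150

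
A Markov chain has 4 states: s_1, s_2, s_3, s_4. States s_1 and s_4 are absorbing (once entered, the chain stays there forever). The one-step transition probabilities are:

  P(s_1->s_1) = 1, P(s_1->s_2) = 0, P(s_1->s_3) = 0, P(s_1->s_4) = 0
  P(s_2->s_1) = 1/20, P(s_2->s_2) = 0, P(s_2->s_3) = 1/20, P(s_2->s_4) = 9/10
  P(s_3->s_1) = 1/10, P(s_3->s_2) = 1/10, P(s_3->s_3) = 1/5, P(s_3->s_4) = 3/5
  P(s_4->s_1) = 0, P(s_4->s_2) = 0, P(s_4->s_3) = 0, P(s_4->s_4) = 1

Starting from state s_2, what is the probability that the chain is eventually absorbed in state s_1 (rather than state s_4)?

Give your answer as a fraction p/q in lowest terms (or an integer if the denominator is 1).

Let a_i = P(absorbed in s_1 | start in state i).
Boundary conditions: a_s_1 = 1, a_s_4 = 0.
For each transient state i, a_i = sum_j P(i->j) * a_j:
  a_s_2 = 1/20*a_s_1 + 0*a_s_2 + 1/20*a_s_3 + 9/10*a_s_4
  a_s_3 = 1/10*a_s_1 + 1/10*a_s_2 + 1/5*a_s_3 + 3/5*a_s_4

Substituting a_s_1 = 1 and a_s_4 = 0, rearrange to (I - Q) a = r where r[i] = P(i -> s_1):
  [1, -1/20] . (a_s_2, a_s_3) = 1/20
  [-1/10, 4/5] . (a_s_2, a_s_3) = 1/10

Solving yields:
  a_s_2 = 3/53
  a_s_3 = 7/53

Starting state is s_2, so the absorption probability is a_s_2 = 3/53.

Answer: 3/53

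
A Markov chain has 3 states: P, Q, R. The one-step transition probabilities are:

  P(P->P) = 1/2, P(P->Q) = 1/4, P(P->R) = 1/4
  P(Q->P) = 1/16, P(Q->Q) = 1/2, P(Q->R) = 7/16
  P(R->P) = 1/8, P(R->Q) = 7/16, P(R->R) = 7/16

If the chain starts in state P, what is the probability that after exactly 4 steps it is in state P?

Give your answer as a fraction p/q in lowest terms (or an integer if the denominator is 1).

Computing P^4 by repeated multiplication:
P^1 =
  P: [1/2, 1/4, 1/4]
  Q: [1/16, 1/2, 7/16]
  R: [1/8, 7/16, 7/16]
P^2 =
  P: [19/64, 23/64, 11/32]
  Q: [15/128, 117/256, 109/256]
  R: [37/256, 113/256, 53/128]
P^3 =
  P: [219/1024, 207/512, 391/1024]
  Q: [575/4096, 1819/4096, 851/2048]
  R: [621/4096, 897/2048, 1681/4096]
P^4 =
  P: [737/4096, 6925/16384, 6511/16384]
  Q: [9823/65536, 14383/32768, 26947/65536]
  R: [2531/16384, 28603/65536, 26809/65536]

(P^4)[P -> P] = 737/4096

Answer: 737/4096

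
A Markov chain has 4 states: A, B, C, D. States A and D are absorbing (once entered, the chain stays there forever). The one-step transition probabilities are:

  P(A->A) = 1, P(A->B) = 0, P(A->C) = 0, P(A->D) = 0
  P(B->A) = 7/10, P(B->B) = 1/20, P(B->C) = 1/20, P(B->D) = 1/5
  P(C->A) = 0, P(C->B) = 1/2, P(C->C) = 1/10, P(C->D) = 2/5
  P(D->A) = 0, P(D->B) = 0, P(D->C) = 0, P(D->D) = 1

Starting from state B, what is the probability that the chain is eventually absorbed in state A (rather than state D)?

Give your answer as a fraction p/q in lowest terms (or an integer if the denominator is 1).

Answer: 63/83

Derivation:
Let a_i = P(absorbed in A | start in state i).
Boundary conditions: a_A = 1, a_D = 0.
For each transient state i, a_i = sum_j P(i->j) * a_j:
  a_B = 7/10*a_A + 1/20*a_B + 1/20*a_C + 1/5*a_D
  a_C = 0*a_A + 1/2*a_B + 1/10*a_C + 2/5*a_D

Substituting a_A = 1 and a_D = 0, rearrange to (I - Q) a = r where r[i] = P(i -> A):
  [19/20, -1/20] . (a_B, a_C) = 7/10
  [-1/2, 9/10] . (a_B, a_C) = 0

Solving yields:
  a_B = 63/83
  a_C = 35/83

Starting state is B, so the absorption probability is a_B = 63/83.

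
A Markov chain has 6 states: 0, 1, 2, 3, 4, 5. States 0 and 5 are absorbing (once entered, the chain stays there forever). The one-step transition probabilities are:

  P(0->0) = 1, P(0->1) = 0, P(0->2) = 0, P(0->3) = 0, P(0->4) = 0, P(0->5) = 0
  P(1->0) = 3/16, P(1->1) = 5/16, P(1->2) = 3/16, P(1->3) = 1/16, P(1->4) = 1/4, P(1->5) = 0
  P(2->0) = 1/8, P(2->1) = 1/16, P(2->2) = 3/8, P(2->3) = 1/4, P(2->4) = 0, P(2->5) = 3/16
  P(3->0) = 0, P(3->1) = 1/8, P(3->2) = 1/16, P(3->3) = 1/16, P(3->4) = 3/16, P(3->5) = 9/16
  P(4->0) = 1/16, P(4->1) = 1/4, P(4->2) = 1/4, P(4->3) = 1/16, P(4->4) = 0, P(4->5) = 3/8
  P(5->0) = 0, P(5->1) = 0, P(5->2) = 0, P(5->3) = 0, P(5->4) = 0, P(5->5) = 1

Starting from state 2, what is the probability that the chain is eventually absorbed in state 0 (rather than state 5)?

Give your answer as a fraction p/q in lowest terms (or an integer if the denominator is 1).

Answer: 2032/6781

Derivation:
Let a_i = P(absorbed in 0 | start in state i).
Boundary conditions: a_0 = 1, a_5 = 0.
For each transient state i, a_i = sum_j P(i->j) * a_j:
  a_1 = 3/16*a_0 + 5/16*a_1 + 3/16*a_2 + 1/16*a_3 + 1/4*a_4 + 0*a_5
  a_2 = 1/8*a_0 + 1/16*a_1 + 3/8*a_2 + 1/4*a_3 + 0*a_4 + 3/16*a_5
  a_3 = 0*a_0 + 1/8*a_1 + 1/16*a_2 + 1/16*a_3 + 3/16*a_4 + 9/16*a_5
  a_4 = 1/16*a_0 + 1/4*a_1 + 1/4*a_2 + 1/16*a_3 + 0*a_4 + 3/8*a_5

Substituting a_0 = 1 and a_5 = 0, rearrange to (I - Q) a = r where r[i] = P(i -> 0):
  [11/16, -3/16, -1/16, -1/4] . (a_1, a_2, a_3, a_4) = 3/16
  [-1/16, 5/8, -1/4, 0] . (a_1, a_2, a_3, a_4) = 1/8
  [-1/8, -1/16, 15/16, -3/16] . (a_1, a_2, a_3, a_4) = 0
  [-1/4, -1/4, -1/16, 1] . (a_1, a_2, a_3, a_4) = 1/16

Solving yields:
  a_1 = 3130/6781
  a_2 = 2032/6781
  a_3 = 907/6781
  a_4 = 1771/6781

Starting state is 2, so the absorption probability is a_2 = 2032/6781.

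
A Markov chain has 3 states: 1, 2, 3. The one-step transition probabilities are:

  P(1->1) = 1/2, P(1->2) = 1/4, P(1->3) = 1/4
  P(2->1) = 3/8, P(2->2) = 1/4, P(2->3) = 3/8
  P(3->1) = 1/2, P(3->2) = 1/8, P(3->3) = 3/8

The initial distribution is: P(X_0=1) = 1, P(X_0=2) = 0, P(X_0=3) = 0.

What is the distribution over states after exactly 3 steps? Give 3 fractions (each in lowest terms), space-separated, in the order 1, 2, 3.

Propagating the distribution step by step (d_{t+1} = d_t * P):
d_0 = (1=1, 2=0, 3=0)
  d_1[1] = 1*1/2 + 0*3/8 + 0*1/2 = 1/2
  d_1[2] = 1*1/4 + 0*1/4 + 0*1/8 = 1/4
  d_1[3] = 1*1/4 + 0*3/8 + 0*3/8 = 1/4
d_1 = (1=1/2, 2=1/4, 3=1/4)
  d_2[1] = 1/2*1/2 + 1/4*3/8 + 1/4*1/2 = 15/32
  d_2[2] = 1/2*1/4 + 1/4*1/4 + 1/4*1/8 = 7/32
  d_2[3] = 1/2*1/4 + 1/4*3/8 + 1/4*3/8 = 5/16
d_2 = (1=15/32, 2=7/32, 3=5/16)
  d_3[1] = 15/32*1/2 + 7/32*3/8 + 5/16*1/2 = 121/256
  d_3[2] = 15/32*1/4 + 7/32*1/4 + 5/16*1/8 = 27/128
  d_3[3] = 15/32*1/4 + 7/32*3/8 + 5/16*3/8 = 81/256
d_3 = (1=121/256, 2=27/128, 3=81/256)

Answer: 121/256 27/128 81/256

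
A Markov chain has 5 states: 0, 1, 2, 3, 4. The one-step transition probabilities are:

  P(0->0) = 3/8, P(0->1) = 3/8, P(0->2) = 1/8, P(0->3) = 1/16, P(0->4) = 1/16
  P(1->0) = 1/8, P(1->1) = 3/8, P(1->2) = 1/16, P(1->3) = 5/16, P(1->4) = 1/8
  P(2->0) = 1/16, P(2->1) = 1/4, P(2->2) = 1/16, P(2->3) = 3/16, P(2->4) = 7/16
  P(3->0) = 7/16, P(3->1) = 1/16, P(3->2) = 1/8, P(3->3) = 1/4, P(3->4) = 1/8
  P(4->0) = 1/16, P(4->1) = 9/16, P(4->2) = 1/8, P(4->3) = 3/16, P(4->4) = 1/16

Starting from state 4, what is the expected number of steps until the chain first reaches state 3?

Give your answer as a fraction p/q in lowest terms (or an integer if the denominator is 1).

Answer: 56784/12769

Derivation:
Let h_i = expected steps to first reach 3 from state i.
Boundary: h_3 = 0.
First-step equations for the other states:
  h_0 = 1 + 3/8*h_0 + 3/8*h_1 + 1/8*h_2 + 1/16*h_3 + 1/16*h_4
  h_1 = 1 + 1/8*h_0 + 3/8*h_1 + 1/16*h_2 + 5/16*h_3 + 1/8*h_4
  h_2 = 1 + 1/16*h_0 + 1/4*h_1 + 1/16*h_2 + 3/16*h_3 + 7/16*h_4
  h_4 = 1 + 1/16*h_0 + 9/16*h_1 + 1/8*h_2 + 3/16*h_3 + 1/16*h_4

Substituting h_3 = 0 and rearranging gives the linear system (I - Q) h = 1:
  [5/8, -3/8, -1/8, -1/16] . (h_0, h_1, h_2, h_4) = 1
  [-1/8, 5/8, -1/16, -1/8] . (h_0, h_1, h_2, h_4) = 1
  [-1/16, -1/4, 15/16, -7/16] . (h_0, h_1, h_2, h_4) = 1
  [-1/16, -9/16, -1/8, 15/16] . (h_0, h_1, h_2, h_4) = 1

Solving yields:
  h_0 = 68592/12769
  h_1 = 51344/12769
  h_2 = 58384/12769
  h_4 = 56784/12769

Starting state is 4, so the expected hitting time is h_4 = 56784/12769.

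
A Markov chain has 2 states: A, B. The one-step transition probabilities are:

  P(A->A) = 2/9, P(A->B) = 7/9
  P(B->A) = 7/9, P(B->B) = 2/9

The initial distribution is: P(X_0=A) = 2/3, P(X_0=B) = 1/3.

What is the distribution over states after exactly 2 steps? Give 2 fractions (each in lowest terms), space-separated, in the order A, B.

Propagating the distribution step by step (d_{t+1} = d_t * P):
d_0 = (A=2/3, B=1/3)
  d_1[A] = 2/3*2/9 + 1/3*7/9 = 11/27
  d_1[B] = 2/3*7/9 + 1/3*2/9 = 16/27
d_1 = (A=11/27, B=16/27)
  d_2[A] = 11/27*2/9 + 16/27*7/9 = 134/243
  d_2[B] = 11/27*7/9 + 16/27*2/9 = 109/243
d_2 = (A=134/243, B=109/243)

Answer: 134/243 109/243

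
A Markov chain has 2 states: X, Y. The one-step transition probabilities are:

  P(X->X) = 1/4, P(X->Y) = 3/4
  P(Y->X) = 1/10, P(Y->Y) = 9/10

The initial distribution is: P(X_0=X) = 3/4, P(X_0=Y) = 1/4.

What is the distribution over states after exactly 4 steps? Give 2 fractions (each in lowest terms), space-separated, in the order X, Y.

Propagating the distribution step by step (d_{t+1} = d_t * P):
d_0 = (X=3/4, Y=1/4)
  d_1[X] = 3/4*1/4 + 1/4*1/10 = 17/80
  d_1[Y] = 3/4*3/4 + 1/4*9/10 = 63/80
d_1 = (X=17/80, Y=63/80)
  d_2[X] = 17/80*1/4 + 63/80*1/10 = 211/1600
  d_2[Y] = 17/80*3/4 + 63/80*9/10 = 1389/1600
d_2 = (X=211/1600, Y=1389/1600)
  d_3[X] = 211/1600*1/4 + 1389/1600*1/10 = 3833/32000
  d_3[Y] = 211/1600*3/4 + 1389/1600*9/10 = 28167/32000
d_3 = (X=3833/32000, Y=28167/32000)
  d_4[X] = 3833/32000*1/4 + 28167/32000*1/10 = 75499/640000
  d_4[Y] = 3833/32000*3/4 + 28167/32000*9/10 = 564501/640000
d_4 = (X=75499/640000, Y=564501/640000)

Answer: 75499/640000 564501/640000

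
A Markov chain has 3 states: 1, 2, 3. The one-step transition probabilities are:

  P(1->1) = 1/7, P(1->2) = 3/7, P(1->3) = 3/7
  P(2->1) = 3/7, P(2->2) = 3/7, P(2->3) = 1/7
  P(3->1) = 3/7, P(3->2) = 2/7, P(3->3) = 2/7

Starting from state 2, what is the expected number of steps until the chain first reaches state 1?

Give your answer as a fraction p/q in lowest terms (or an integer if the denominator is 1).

Let h_i = expected steps to first reach 1 from state i.
Boundary: h_1 = 0.
First-step equations for the other states:
  h_2 = 1 + 3/7*h_1 + 3/7*h_2 + 1/7*h_3
  h_3 = 1 + 3/7*h_1 + 2/7*h_2 + 2/7*h_3

Substituting h_1 = 0 and rearranging gives the linear system (I - Q) h = 1:
  [4/7, -1/7] . (h_2, h_3) = 1
  [-2/7, 5/7] . (h_2, h_3) = 1

Solving yields:
  h_2 = 7/3
  h_3 = 7/3

Starting state is 2, so the expected hitting time is h_2 = 7/3.

Answer: 7/3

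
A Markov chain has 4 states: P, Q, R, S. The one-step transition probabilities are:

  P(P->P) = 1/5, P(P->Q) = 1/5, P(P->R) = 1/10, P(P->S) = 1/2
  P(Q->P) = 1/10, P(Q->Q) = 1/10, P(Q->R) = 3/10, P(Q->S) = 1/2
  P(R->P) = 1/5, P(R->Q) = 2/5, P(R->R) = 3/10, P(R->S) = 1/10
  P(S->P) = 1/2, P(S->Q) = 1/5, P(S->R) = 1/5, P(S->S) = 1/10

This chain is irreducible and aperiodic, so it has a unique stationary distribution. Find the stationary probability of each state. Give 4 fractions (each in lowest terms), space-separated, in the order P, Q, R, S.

The stationary distribution satisfies pi = pi * P, i.e.:
  pi_P = 1/5*pi_P + 1/10*pi_Q + 1/5*pi_R + 1/2*pi_S
  pi_Q = 1/5*pi_P + 1/10*pi_Q + 2/5*pi_R + 1/5*pi_S
  pi_R = 1/10*pi_P + 3/10*pi_Q + 3/10*pi_R + 1/5*pi_S
  pi_S = 1/2*pi_P + 1/2*pi_Q + 1/10*pi_R + 1/10*pi_S
with normalization: pi_P + pi_Q + pi_R + pi_S = 1.

Using the first 3 balance equations plus normalization, the linear system A*pi = b is:
  [-4/5, 1/10, 1/5, 1/2] . pi = 0
  [1/5, -9/10, 2/5, 1/5] . pi = 0
  [1/10, 3/10, -7/10, 1/5] . pi = 0
  [1, 1, 1, 1] . pi = 1

Solving yields:
  pi_P = 65/244
  pi_Q = 27/122
  pi_R = 53/244
  pi_S = 18/61

Verification (pi * P):
  65/244*1/5 + 27/122*1/10 + 53/244*1/5 + 18/61*1/2 = 65/244 = pi_P  (ok)
  65/244*1/5 + 27/122*1/10 + 53/244*2/5 + 18/61*1/5 = 27/122 = pi_Q  (ok)
  65/244*1/10 + 27/122*3/10 + 53/244*3/10 + 18/61*1/5 = 53/244 = pi_R  (ok)
  65/244*1/2 + 27/122*1/2 + 53/244*1/10 + 18/61*1/10 = 18/61 = pi_S  (ok)

Answer: 65/244 27/122 53/244 18/61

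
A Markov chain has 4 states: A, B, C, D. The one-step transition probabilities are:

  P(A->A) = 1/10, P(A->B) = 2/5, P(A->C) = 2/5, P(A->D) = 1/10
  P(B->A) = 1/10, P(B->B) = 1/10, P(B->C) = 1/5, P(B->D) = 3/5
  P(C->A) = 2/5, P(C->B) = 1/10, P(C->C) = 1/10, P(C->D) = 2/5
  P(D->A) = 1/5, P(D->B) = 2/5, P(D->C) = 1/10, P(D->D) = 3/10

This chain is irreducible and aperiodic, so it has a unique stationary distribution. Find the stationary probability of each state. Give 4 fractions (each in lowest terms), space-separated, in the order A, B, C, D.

Answer: 263/1376 365/1376 253/1376 495/1376

Derivation:
The stationary distribution satisfies pi = pi * P, i.e.:
  pi_A = 1/10*pi_A + 1/10*pi_B + 2/5*pi_C + 1/5*pi_D
  pi_B = 2/5*pi_A + 1/10*pi_B + 1/10*pi_C + 2/5*pi_D
  pi_C = 2/5*pi_A + 1/5*pi_B + 1/10*pi_C + 1/10*pi_D
  pi_D = 1/10*pi_A + 3/5*pi_B + 2/5*pi_C + 3/10*pi_D
with normalization: pi_A + pi_B + pi_C + pi_D = 1.

Using the first 3 balance equations plus normalization, the linear system A*pi = b is:
  [-9/10, 1/10, 2/5, 1/5] . pi = 0
  [2/5, -9/10, 1/10, 2/5] . pi = 0
  [2/5, 1/5, -9/10, 1/10] . pi = 0
  [1, 1, 1, 1] . pi = 1

Solving yields:
  pi_A = 263/1376
  pi_B = 365/1376
  pi_C = 253/1376
  pi_D = 495/1376

Verification (pi * P):
  263/1376*1/10 + 365/1376*1/10 + 253/1376*2/5 + 495/1376*1/5 = 263/1376 = pi_A  (ok)
  263/1376*2/5 + 365/1376*1/10 + 253/1376*1/10 + 495/1376*2/5 = 365/1376 = pi_B  (ok)
  263/1376*2/5 + 365/1376*1/5 + 253/1376*1/10 + 495/1376*1/10 = 253/1376 = pi_C  (ok)
  263/1376*1/10 + 365/1376*3/5 + 253/1376*2/5 + 495/1376*3/10 = 495/1376 = pi_D  (ok)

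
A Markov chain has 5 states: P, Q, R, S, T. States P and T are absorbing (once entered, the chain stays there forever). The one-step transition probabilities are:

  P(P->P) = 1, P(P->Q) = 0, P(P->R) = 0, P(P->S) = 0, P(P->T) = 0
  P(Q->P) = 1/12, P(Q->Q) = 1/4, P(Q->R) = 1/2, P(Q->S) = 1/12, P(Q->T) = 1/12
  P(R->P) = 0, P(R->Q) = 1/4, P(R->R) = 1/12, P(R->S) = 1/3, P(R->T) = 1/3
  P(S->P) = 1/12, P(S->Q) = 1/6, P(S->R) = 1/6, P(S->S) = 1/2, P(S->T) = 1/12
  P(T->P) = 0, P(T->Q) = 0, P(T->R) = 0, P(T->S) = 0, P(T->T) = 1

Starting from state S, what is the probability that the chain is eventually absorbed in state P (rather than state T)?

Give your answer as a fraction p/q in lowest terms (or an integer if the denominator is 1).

Answer: 109/338

Derivation:
Let a_i = P(absorbed in P | start in state i).
Boundary conditions: a_P = 1, a_T = 0.
For each transient state i, a_i = sum_j P(i->j) * a_j:
  a_Q = 1/12*a_P + 1/4*a_Q + 1/2*a_R + 1/12*a_S + 1/12*a_T
  a_R = 0*a_P + 1/4*a_Q + 1/12*a_R + 1/3*a_S + 1/3*a_T
  a_S = 1/12*a_P + 1/6*a_Q + 1/6*a_R + 1/2*a_S + 1/12*a_T

Substituting a_P = 1 and a_T = 0, rearrange to (I - Q) a = r where r[i] = P(i -> P):
  [3/4, -1/2, -1/12] . (a_Q, a_R, a_S) = 1/12
  [-1/4, 11/12, -1/3] . (a_Q, a_R, a_S) = 0
  [-1/6, -1/6, 1/2] . (a_Q, a_R, a_S) = 1/12

Solving yields:
  a_Q = 93/338
  a_R = 5/26
  a_S = 109/338

Starting state is S, so the absorption probability is a_S = 109/338.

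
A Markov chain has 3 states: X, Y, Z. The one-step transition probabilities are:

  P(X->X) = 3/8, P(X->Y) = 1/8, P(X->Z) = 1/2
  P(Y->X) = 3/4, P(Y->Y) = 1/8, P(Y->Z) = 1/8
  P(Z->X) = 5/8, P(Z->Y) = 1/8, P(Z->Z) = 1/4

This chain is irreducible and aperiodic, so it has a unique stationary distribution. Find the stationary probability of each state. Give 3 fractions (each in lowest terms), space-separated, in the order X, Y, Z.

Answer: 41/80 1/8 29/80

Derivation:
The stationary distribution satisfies pi = pi * P, i.e.:
  pi_X = 3/8*pi_X + 3/4*pi_Y + 5/8*pi_Z
  pi_Y = 1/8*pi_X + 1/8*pi_Y + 1/8*pi_Z
  pi_Z = 1/2*pi_X + 1/8*pi_Y + 1/4*pi_Z
with normalization: pi_X + pi_Y + pi_Z = 1.

Using the first 2 balance equations plus normalization, the linear system A*pi = b is:
  [-5/8, 3/4, 5/8] . pi = 0
  [1/8, -7/8, 1/8] . pi = 0
  [1, 1, 1] . pi = 1

Solving yields:
  pi_X = 41/80
  pi_Y = 1/8
  pi_Z = 29/80

Verification (pi * P):
  41/80*3/8 + 1/8*3/4 + 29/80*5/8 = 41/80 = pi_X  (ok)
  41/80*1/8 + 1/8*1/8 + 29/80*1/8 = 1/8 = pi_Y  (ok)
  41/80*1/2 + 1/8*1/8 + 29/80*1/4 = 29/80 = pi_Z  (ok)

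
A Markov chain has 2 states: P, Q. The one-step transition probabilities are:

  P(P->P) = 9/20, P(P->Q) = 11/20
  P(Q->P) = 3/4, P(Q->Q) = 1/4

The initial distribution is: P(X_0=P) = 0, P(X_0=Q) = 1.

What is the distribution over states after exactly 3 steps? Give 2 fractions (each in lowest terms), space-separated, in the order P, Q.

Answer: 237/400 163/400

Derivation:
Propagating the distribution step by step (d_{t+1} = d_t * P):
d_0 = (P=0, Q=1)
  d_1[P] = 0*9/20 + 1*3/4 = 3/4
  d_1[Q] = 0*11/20 + 1*1/4 = 1/4
d_1 = (P=3/4, Q=1/4)
  d_2[P] = 3/4*9/20 + 1/4*3/4 = 21/40
  d_2[Q] = 3/4*11/20 + 1/4*1/4 = 19/40
d_2 = (P=21/40, Q=19/40)
  d_3[P] = 21/40*9/20 + 19/40*3/4 = 237/400
  d_3[Q] = 21/40*11/20 + 19/40*1/4 = 163/400
d_3 = (P=237/400, Q=163/400)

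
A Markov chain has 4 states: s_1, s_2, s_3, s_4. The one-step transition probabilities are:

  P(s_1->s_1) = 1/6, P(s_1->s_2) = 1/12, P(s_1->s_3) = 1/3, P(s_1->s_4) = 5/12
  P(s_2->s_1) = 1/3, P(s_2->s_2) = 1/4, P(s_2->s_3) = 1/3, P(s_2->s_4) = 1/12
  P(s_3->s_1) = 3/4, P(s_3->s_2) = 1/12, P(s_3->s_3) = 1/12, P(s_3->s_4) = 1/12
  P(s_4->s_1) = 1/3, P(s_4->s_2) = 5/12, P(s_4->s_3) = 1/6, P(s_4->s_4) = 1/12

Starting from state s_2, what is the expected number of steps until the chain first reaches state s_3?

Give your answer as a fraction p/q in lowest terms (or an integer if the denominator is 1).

Answer: 56/17

Derivation:
Let h_i = expected steps to first reach s_3 from state i.
Boundary: h_s_3 = 0.
First-step equations for the other states:
  h_s_1 = 1 + 1/6*h_s_1 + 1/12*h_s_2 + 1/3*h_s_3 + 5/12*h_s_4
  h_s_2 = 1 + 1/3*h_s_1 + 1/4*h_s_2 + 1/3*h_s_3 + 1/12*h_s_4
  h_s_4 = 1 + 1/3*h_s_1 + 5/12*h_s_2 + 1/6*h_s_3 + 1/12*h_s_4

Substituting h_s_3 = 0 and rearranging gives the linear system (I - Q) h = 1:
  [5/6, -1/12, -5/12] . (h_s_1, h_s_2, h_s_4) = 1
  [-1/3, 3/4, -1/12] . (h_s_1, h_s_2, h_s_4) = 1
  [-1/3, -5/12, 11/12] . (h_s_1, h_s_2, h_s_4) = 1

Solving yields:
  h_s_1 = 176/51
  h_s_2 = 56/17
  h_s_4 = 196/51

Starting state is s_2, so the expected hitting time is h_s_2 = 56/17.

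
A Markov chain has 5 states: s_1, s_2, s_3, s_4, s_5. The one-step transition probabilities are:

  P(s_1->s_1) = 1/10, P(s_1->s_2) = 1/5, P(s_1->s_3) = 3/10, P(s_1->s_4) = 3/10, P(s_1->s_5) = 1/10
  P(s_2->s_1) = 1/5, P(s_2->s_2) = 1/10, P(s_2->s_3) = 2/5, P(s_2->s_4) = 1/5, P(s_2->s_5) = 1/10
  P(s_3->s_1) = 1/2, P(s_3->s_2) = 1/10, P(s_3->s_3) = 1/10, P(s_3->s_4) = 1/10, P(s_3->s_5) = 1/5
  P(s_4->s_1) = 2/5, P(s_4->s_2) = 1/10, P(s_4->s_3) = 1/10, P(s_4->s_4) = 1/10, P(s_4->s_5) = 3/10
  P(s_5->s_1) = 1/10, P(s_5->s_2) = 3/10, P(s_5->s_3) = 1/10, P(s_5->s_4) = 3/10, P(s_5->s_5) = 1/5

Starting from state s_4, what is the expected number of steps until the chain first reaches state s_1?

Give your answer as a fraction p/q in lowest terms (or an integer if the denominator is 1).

Answer: 955/301

Derivation:
Let h_i = expected steps to first reach s_1 from state i.
Boundary: h_s_1 = 0.
First-step equations for the other states:
  h_s_2 = 1 + 1/5*h_s_1 + 1/10*h_s_2 + 2/5*h_s_3 + 1/5*h_s_4 + 1/10*h_s_5
  h_s_3 = 1 + 1/2*h_s_1 + 1/10*h_s_2 + 1/10*h_s_3 + 1/10*h_s_4 + 1/5*h_s_5
  h_s_4 = 1 + 2/5*h_s_1 + 1/10*h_s_2 + 1/10*h_s_3 + 1/10*h_s_4 + 3/10*h_s_5
  h_s_5 = 1 + 1/10*h_s_1 + 3/10*h_s_2 + 1/10*h_s_3 + 3/10*h_s_4 + 1/5*h_s_5

Substituting h_s_1 = 0 and rearranging gives the linear system (I - Q) h = 1:
  [9/10, -2/5, -1/5, -1/10] . (h_s_2, h_s_3, h_s_4, h_s_5) = 1
  [-1/10, 9/10, -1/10, -1/5] . (h_s_2, h_s_3, h_s_4, h_s_5) = 1
  [-1/10, -1/10, 9/10, -3/10] . (h_s_2, h_s_3, h_s_4, h_s_5) = 1
  [-3/10, -1/10, -3/10, 4/5] . (h_s_2, h_s_3, h_s_4, h_s_5) = 1

Solving yields:
  h_s_2 = 3160/903
  h_s_3 = 2495/903
  h_s_4 = 955/301
  h_s_5 = 3700/903

Starting state is s_4, so the expected hitting time is h_s_4 = 955/301.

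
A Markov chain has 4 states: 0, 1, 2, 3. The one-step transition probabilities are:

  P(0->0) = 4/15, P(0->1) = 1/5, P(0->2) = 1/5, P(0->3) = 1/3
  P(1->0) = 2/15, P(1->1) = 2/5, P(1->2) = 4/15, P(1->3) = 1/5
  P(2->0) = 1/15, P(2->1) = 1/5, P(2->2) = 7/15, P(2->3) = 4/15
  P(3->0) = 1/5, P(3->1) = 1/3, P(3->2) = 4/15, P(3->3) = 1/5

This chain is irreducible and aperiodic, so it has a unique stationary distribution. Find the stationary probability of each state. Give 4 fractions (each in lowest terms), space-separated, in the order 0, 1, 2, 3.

Answer: 170/1151 334/1151 739/2302 555/2302

Derivation:
The stationary distribution satisfies pi = pi * P, i.e.:
  pi_0 = 4/15*pi_0 + 2/15*pi_1 + 1/15*pi_2 + 1/5*pi_3
  pi_1 = 1/5*pi_0 + 2/5*pi_1 + 1/5*pi_2 + 1/3*pi_3
  pi_2 = 1/5*pi_0 + 4/15*pi_1 + 7/15*pi_2 + 4/15*pi_3
  pi_3 = 1/3*pi_0 + 1/5*pi_1 + 4/15*pi_2 + 1/5*pi_3
with normalization: pi_0 + pi_1 + pi_2 + pi_3 = 1.

Using the first 3 balance equations plus normalization, the linear system A*pi = b is:
  [-11/15, 2/15, 1/15, 1/5] . pi = 0
  [1/5, -3/5, 1/5, 1/3] . pi = 0
  [1/5, 4/15, -8/15, 4/15] . pi = 0
  [1, 1, 1, 1] . pi = 1

Solving yields:
  pi_0 = 170/1151
  pi_1 = 334/1151
  pi_2 = 739/2302
  pi_3 = 555/2302

Verification (pi * P):
  170/1151*4/15 + 334/1151*2/15 + 739/2302*1/15 + 555/2302*1/5 = 170/1151 = pi_0  (ok)
  170/1151*1/5 + 334/1151*2/5 + 739/2302*1/5 + 555/2302*1/3 = 334/1151 = pi_1  (ok)
  170/1151*1/5 + 334/1151*4/15 + 739/2302*7/15 + 555/2302*4/15 = 739/2302 = pi_2  (ok)
  170/1151*1/3 + 334/1151*1/5 + 739/2302*4/15 + 555/2302*1/5 = 555/2302 = pi_3  (ok)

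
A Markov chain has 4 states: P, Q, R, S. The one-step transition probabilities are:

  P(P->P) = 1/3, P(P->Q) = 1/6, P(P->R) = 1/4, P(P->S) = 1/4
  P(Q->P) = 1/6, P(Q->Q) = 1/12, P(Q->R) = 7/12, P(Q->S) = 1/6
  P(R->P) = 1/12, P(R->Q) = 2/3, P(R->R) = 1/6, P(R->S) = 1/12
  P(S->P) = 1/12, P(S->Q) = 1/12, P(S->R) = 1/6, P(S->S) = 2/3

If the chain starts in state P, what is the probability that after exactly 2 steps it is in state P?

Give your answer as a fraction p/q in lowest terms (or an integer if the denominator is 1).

Computing P^2 by repeated multiplication:
P^1 =
  P: [1/3, 1/6, 1/4, 1/4]
  Q: [1/6, 1/12, 7/12, 1/6]
  R: [1/12, 2/3, 1/6, 1/12]
  S: [1/12, 1/12, 1/6, 2/3]
P^2 =
  P: [13/72, 37/144, 19/72, 43/144]
  Q: [19/144, 7/16, 31/144, 31/144]
  R: [23/144, 3/16, 65/144, 29/144]
  S: [1/9, 3/16, 5/24, 71/144]

(P^2)[P -> P] = 13/72

Answer: 13/72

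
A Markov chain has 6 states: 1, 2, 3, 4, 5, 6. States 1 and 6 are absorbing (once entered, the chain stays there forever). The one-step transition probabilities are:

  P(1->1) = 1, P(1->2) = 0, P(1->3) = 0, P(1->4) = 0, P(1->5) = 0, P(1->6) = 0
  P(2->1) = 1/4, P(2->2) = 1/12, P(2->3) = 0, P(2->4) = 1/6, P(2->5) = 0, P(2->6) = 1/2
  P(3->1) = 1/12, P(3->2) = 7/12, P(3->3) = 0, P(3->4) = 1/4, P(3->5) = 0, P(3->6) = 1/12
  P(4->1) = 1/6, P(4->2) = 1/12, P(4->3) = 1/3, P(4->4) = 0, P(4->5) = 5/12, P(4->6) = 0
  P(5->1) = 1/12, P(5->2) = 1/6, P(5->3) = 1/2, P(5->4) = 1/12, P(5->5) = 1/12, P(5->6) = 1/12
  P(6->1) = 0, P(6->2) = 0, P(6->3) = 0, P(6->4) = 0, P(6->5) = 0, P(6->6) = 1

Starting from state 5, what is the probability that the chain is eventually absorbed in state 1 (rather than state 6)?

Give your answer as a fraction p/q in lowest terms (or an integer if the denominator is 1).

Answer: 401/913

Derivation:
Let a_i = P(absorbed in 1 | start in state i).
Boundary conditions: a_1 = 1, a_6 = 0.
For each transient state i, a_i = sum_j P(i->j) * a_j:
  a_2 = 1/4*a_1 + 1/12*a_2 + 0*a_3 + 1/6*a_4 + 0*a_5 + 1/2*a_6
  a_3 = 1/12*a_1 + 7/12*a_2 + 0*a_3 + 1/4*a_4 + 0*a_5 + 1/12*a_6
  a_4 = 1/6*a_1 + 1/12*a_2 + 1/3*a_3 + 0*a_4 + 5/12*a_5 + 0*a_6
  a_5 = 1/12*a_1 + 1/6*a_2 + 1/2*a_3 + 1/12*a_4 + 1/12*a_5 + 1/12*a_6

Substituting a_1 = 1 and a_6 = 0, rearrange to (I - Q) a = r where r[i] = P(i -> 1):
  [11/12, 0, -1/6, 0] . (a_2, a_3, a_4, a_5) = 1/4
  [-7/12, 1, -1/4, 0] . (a_2, a_3, a_4, a_5) = 1/12
  [-1/12, -1/3, 1, -5/12] . (a_2, a_3, a_4, a_5) = 1/6
  [-1/6, -1/2, -1/12, 11/12] . (a_2, a_3, a_4, a_5) = 1/12

Solving yields:
  a_2 = 2351/6391
  a_3 = 2740/6391
  a_4 = 304/581
  a_5 = 401/913

Starting state is 5, so the absorption probability is a_5 = 401/913.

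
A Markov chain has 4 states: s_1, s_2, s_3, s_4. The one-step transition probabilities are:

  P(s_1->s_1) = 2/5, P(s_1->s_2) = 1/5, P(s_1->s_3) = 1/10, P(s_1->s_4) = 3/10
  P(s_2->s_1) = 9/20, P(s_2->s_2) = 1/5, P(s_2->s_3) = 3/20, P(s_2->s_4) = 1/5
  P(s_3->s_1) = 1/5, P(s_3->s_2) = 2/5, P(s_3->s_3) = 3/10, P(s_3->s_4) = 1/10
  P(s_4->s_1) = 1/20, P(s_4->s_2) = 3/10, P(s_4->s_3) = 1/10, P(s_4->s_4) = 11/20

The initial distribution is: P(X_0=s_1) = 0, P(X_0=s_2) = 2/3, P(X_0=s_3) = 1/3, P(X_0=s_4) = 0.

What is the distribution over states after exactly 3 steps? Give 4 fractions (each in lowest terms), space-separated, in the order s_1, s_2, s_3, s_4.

Answer: 3431/12000 1549/6000 287/2000 3749/12000

Derivation:
Propagating the distribution step by step (d_{t+1} = d_t * P):
d_0 = (s_1=0, s_2=2/3, s_3=1/3, s_4=0)
  d_1[s_1] = 0*2/5 + 2/3*9/20 + 1/3*1/5 + 0*1/20 = 11/30
  d_1[s_2] = 0*1/5 + 2/3*1/5 + 1/3*2/5 + 0*3/10 = 4/15
  d_1[s_3] = 0*1/10 + 2/3*3/20 + 1/3*3/10 + 0*1/10 = 1/5
  d_1[s_4] = 0*3/10 + 2/3*1/5 + 1/3*1/10 + 0*11/20 = 1/6
d_1 = (s_1=11/30, s_2=4/15, s_3=1/5, s_4=1/6)
  d_2[s_1] = 11/30*2/5 + 4/15*9/20 + 1/5*1/5 + 1/6*1/20 = 63/200
  d_2[s_2] = 11/30*1/5 + 4/15*1/5 + 1/5*2/5 + 1/6*3/10 = 77/300
  d_2[s_3] = 11/30*1/10 + 4/15*3/20 + 1/5*3/10 + 1/6*1/10 = 23/150
  d_2[s_4] = 11/30*3/10 + 4/15*1/5 + 1/5*1/10 + 1/6*11/20 = 11/40
d_2 = (s_1=63/200, s_2=77/300, s_3=23/150, s_4=11/40)
  d_3[s_1] = 63/200*2/5 + 77/300*9/20 + 23/150*1/5 + 11/40*1/20 = 3431/12000
  d_3[s_2] = 63/200*1/5 + 77/300*1/5 + 23/150*2/5 + 11/40*3/10 = 1549/6000
  d_3[s_3] = 63/200*1/10 + 77/300*3/20 + 23/150*3/10 + 11/40*1/10 = 287/2000
  d_3[s_4] = 63/200*3/10 + 77/300*1/5 + 23/150*1/10 + 11/40*11/20 = 3749/12000
d_3 = (s_1=3431/12000, s_2=1549/6000, s_3=287/2000, s_4=3749/12000)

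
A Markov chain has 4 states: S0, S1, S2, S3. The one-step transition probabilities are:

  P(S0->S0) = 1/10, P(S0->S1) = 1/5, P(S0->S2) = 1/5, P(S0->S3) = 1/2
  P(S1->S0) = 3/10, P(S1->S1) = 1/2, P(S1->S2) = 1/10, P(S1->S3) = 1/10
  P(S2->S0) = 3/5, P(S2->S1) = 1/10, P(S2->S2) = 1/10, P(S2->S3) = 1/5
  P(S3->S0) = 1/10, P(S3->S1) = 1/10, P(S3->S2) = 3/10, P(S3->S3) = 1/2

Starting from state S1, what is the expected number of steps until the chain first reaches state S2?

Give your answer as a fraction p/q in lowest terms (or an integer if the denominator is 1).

Let h_i = expected steps to first reach S2 from state i.
Boundary: h_S2 = 0.
First-step equations for the other states:
  h_S0 = 1 + 1/10*h_S0 + 1/5*h_S1 + 1/5*h_S2 + 1/2*h_S3
  h_S1 = 1 + 3/10*h_S0 + 1/2*h_S1 + 1/10*h_S2 + 1/10*h_S3
  h_S3 = 1 + 1/10*h_S0 + 1/10*h_S1 + 3/10*h_S2 + 1/2*h_S3

Substituting h_S2 = 0 and rearranging gives the linear system (I - Q) h = 1:
  [9/10, -1/5, -1/2] . (h_S0, h_S1, h_S3) = 1
  [-3/10, 1/2, -1/10] . (h_S0, h_S1, h_S3) = 1
  [-1/10, -1/10, 1/2] . (h_S0, h_S1, h_S3) = 1

Solving yields:
  h_S0 = 55/12
  h_S1 = 50/9
  h_S3 = 145/36

Starting state is S1, so the expected hitting time is h_S1 = 50/9.

Answer: 50/9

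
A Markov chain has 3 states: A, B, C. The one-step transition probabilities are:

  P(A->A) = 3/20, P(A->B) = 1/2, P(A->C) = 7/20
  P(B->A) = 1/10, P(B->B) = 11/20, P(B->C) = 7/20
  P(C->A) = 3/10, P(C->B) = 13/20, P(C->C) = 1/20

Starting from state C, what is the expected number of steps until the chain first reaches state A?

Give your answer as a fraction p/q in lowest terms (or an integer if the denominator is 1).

Let h_i = expected steps to first reach A from state i.
Boundary: h_A = 0.
First-step equations for the other states:
  h_B = 1 + 1/10*h_A + 11/20*h_B + 7/20*h_C
  h_C = 1 + 3/10*h_A + 13/20*h_B + 1/20*h_C

Substituting h_A = 0 and rearranging gives the linear system (I - Q) h = 1:
  [9/20, -7/20] . (h_B, h_C) = 1
  [-13/20, 19/20] . (h_B, h_C) = 1

Solving yields:
  h_B = 13/2
  h_C = 11/2

Starting state is C, so the expected hitting time is h_C = 11/2.

Answer: 11/2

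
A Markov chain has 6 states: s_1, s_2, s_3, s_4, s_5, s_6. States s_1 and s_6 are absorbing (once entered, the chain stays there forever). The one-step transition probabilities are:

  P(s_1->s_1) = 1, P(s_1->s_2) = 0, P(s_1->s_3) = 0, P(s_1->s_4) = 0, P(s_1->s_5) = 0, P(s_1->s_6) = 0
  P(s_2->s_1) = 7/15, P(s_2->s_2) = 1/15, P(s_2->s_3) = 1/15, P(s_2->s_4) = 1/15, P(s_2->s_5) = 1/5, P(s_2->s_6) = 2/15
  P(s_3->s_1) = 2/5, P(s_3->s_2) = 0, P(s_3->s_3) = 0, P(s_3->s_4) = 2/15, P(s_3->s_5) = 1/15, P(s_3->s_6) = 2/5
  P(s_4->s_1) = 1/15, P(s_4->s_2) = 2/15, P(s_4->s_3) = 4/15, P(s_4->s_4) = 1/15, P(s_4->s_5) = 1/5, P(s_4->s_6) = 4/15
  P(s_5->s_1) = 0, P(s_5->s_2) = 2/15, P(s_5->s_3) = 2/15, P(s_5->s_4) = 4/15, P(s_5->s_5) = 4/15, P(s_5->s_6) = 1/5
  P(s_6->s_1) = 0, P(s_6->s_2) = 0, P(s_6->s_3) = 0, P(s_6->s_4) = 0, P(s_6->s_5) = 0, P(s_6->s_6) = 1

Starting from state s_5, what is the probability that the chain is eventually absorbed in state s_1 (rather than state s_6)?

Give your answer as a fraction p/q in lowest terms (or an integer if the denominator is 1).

Answer: 4295/12846

Derivation:
Let a_i = P(absorbed in s_1 | start in state i).
Boundary conditions: a_s_1 = 1, a_s_6 = 0.
For each transient state i, a_i = sum_j P(i->j) * a_j:
  a_s_2 = 7/15*a_s_1 + 1/15*a_s_2 + 1/15*a_s_3 + 1/15*a_s_4 + 1/5*a_s_5 + 2/15*a_s_6
  a_s_3 = 2/5*a_s_1 + 0*a_s_2 + 0*a_s_3 + 2/15*a_s_4 + 1/15*a_s_5 + 2/5*a_s_6
  a_s_4 = 1/15*a_s_1 + 2/15*a_s_2 + 4/15*a_s_3 + 1/15*a_s_4 + 1/5*a_s_5 + 4/15*a_s_6
  a_s_5 = 0*a_s_1 + 2/15*a_s_2 + 2/15*a_s_3 + 4/15*a_s_4 + 4/15*a_s_5 + 1/5*a_s_6

Substituting a_s_1 = 1 and a_s_6 = 0, rearrange to (I - Q) a = r where r[i] = P(i -> s_1):
  [14/15, -1/15, -1/15, -1/5] . (a_s_2, a_s_3, a_s_4, a_s_5) = 7/15
  [0, 1, -2/15, -1/15] . (a_s_2, a_s_3, a_s_4, a_s_5) = 2/5
  [-2/15, -4/15, 14/15, -1/5] . (a_s_2, a_s_3, a_s_4, a_s_5) = 1/15
  [-2/15, -2/15, -4/15, 11/15] . (a_s_2, a_s_3, a_s_4, a_s_5) = 0

Solving yields:
  a_s_2 = 5409/8564
  a_s_3 = 6055/12846
  a_s_4 = 4727/12846
  a_s_5 = 4295/12846

Starting state is s_5, so the absorption probability is a_s_5 = 4295/12846.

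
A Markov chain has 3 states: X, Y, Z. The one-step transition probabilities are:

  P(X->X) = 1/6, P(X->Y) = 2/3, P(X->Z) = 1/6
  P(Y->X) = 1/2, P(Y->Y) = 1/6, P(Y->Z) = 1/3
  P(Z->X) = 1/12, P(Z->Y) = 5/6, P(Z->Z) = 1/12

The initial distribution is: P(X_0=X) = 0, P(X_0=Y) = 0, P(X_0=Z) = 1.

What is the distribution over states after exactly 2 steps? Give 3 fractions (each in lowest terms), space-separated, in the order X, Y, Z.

Answer: 7/16 19/72 43/144

Derivation:
Propagating the distribution step by step (d_{t+1} = d_t * P):
d_0 = (X=0, Y=0, Z=1)
  d_1[X] = 0*1/6 + 0*1/2 + 1*1/12 = 1/12
  d_1[Y] = 0*2/3 + 0*1/6 + 1*5/6 = 5/6
  d_1[Z] = 0*1/6 + 0*1/3 + 1*1/12 = 1/12
d_1 = (X=1/12, Y=5/6, Z=1/12)
  d_2[X] = 1/12*1/6 + 5/6*1/2 + 1/12*1/12 = 7/16
  d_2[Y] = 1/12*2/3 + 5/6*1/6 + 1/12*5/6 = 19/72
  d_2[Z] = 1/12*1/6 + 5/6*1/3 + 1/12*1/12 = 43/144
d_2 = (X=7/16, Y=19/72, Z=43/144)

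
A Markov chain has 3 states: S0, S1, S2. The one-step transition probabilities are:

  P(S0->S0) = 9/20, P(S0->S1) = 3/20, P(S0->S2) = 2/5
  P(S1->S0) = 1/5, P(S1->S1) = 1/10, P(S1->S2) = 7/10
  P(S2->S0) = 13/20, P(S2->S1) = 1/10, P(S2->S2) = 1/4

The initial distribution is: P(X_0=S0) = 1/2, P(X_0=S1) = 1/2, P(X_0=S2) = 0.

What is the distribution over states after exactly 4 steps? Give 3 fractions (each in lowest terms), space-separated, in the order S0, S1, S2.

Answer: 158309/320000 39871/320000 6091/16000

Derivation:
Propagating the distribution step by step (d_{t+1} = d_t * P):
d_0 = (S0=1/2, S1=1/2, S2=0)
  d_1[S0] = 1/2*9/20 + 1/2*1/5 + 0*13/20 = 13/40
  d_1[S1] = 1/2*3/20 + 1/2*1/10 + 0*1/10 = 1/8
  d_1[S2] = 1/2*2/5 + 1/2*7/10 + 0*1/4 = 11/20
d_1 = (S0=13/40, S1=1/8, S2=11/20)
  d_2[S0] = 13/40*9/20 + 1/8*1/5 + 11/20*13/20 = 423/800
  d_2[S1] = 13/40*3/20 + 1/8*1/10 + 11/20*1/10 = 93/800
  d_2[S2] = 13/40*2/5 + 1/8*7/10 + 11/20*1/4 = 71/200
d_2 = (S0=423/800, S1=93/800, S2=71/200)
  d_3[S0] = 423/800*9/20 + 93/800*1/5 + 71/200*13/20 = 7871/16000
  d_3[S1] = 423/800*3/20 + 93/800*1/10 + 71/200*1/10 = 2023/16000
  d_3[S2] = 423/800*2/5 + 93/800*7/10 + 71/200*1/4 = 3053/8000
d_3 = (S0=7871/16000, S1=2023/16000, S2=3053/8000)
  d_4[S0] = 7871/16000*9/20 + 2023/16000*1/5 + 3053/8000*13/20 = 158309/320000
  d_4[S1] = 7871/16000*3/20 + 2023/16000*1/10 + 3053/8000*1/10 = 39871/320000
  d_4[S2] = 7871/16000*2/5 + 2023/16000*7/10 + 3053/8000*1/4 = 6091/16000
d_4 = (S0=158309/320000, S1=39871/320000, S2=6091/16000)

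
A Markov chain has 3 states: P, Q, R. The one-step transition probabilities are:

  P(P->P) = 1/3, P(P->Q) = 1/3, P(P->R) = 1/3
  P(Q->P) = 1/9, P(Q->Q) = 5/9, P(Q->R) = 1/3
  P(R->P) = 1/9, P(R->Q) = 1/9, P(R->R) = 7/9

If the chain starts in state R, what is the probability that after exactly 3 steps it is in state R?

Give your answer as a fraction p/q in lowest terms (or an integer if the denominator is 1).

Computing P^3 by repeated multiplication:
P^1 =
  P: [1/3, 1/3, 1/3]
  Q: [1/9, 5/9, 1/3]
  R: [1/9, 1/9, 7/9]
P^2 =
  P: [5/27, 1/3, 13/27]
  Q: [11/81, 31/81, 13/27]
  R: [11/81, 5/27, 55/81]
P^3 =
  P: [37/243, 73/243, 133/243]
  Q: [103/729, 227/729, 133/243]
  R: [103/729, 163/729, 463/729]

(P^3)[R -> R] = 463/729

Answer: 463/729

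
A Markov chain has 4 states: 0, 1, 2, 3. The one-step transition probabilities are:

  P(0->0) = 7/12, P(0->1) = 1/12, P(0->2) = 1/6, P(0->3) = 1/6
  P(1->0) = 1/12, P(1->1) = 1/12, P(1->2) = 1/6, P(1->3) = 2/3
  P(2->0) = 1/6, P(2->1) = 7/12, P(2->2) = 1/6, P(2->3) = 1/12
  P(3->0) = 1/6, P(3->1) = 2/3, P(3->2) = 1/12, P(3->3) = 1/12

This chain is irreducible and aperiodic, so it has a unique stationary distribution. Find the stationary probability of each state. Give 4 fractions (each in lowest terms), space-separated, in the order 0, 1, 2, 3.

The stationary distribution satisfies pi = pi * P, i.e.:
  pi_0 = 7/12*pi_0 + 1/12*pi_1 + 1/6*pi_2 + 1/6*pi_3
  pi_1 = 1/12*pi_0 + 1/12*pi_1 + 7/12*pi_2 + 2/3*pi_3
  pi_2 = 1/6*pi_0 + 1/6*pi_1 + 1/6*pi_2 + 1/12*pi_3
  pi_3 = 1/6*pi_0 + 2/3*pi_1 + 1/12*pi_2 + 1/12*pi_3
with normalization: pi_0 + pi_1 + pi_2 + pi_3 = 1.

Using the first 3 balance equations plus normalization, the linear system A*pi = b is:
  [-5/12, 1/12, 1/6, 1/6] . pi = 0
  [1/12, -11/12, 7/12, 2/3] . pi = 0
  [1/6, 1/6, -5/6, 1/12] . pi = 0
  [1, 1, 1, 1] . pi = 1

Solving yields:
  pi_0 = 111/464
  pi_1 = 151/464
  pi_2 = 33/232
  pi_3 = 17/58

Verification (pi * P):
  111/464*7/12 + 151/464*1/12 + 33/232*1/6 + 17/58*1/6 = 111/464 = pi_0  (ok)
  111/464*1/12 + 151/464*1/12 + 33/232*7/12 + 17/58*2/3 = 151/464 = pi_1  (ok)
  111/464*1/6 + 151/464*1/6 + 33/232*1/6 + 17/58*1/12 = 33/232 = pi_2  (ok)
  111/464*1/6 + 151/464*2/3 + 33/232*1/12 + 17/58*1/12 = 17/58 = pi_3  (ok)

Answer: 111/464 151/464 33/232 17/58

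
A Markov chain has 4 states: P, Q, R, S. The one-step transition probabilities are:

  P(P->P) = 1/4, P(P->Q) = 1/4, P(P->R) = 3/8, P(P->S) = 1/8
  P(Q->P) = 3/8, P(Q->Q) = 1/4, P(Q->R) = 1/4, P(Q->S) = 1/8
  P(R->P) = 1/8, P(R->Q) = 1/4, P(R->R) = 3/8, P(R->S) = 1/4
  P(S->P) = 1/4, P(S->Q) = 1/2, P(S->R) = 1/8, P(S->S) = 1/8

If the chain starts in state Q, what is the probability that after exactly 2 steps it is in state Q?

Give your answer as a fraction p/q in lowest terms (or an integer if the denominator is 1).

Answer: 9/32

Derivation:
Computing P^2 by repeated multiplication:
P^1 =
  P: [1/4, 1/4, 3/8, 1/8]
  Q: [3/8, 1/4, 1/4, 1/8]
  R: [1/8, 1/4, 3/8, 1/4]
  S: [1/4, 1/2, 1/8, 1/8]
P^2 =
  P: [15/64, 9/32, 5/16, 11/64]
  Q: [1/4, 9/32, 5/16, 5/32]
  R: [15/64, 5/16, 9/32, 11/64]
  S: [19/64, 9/32, 9/32, 9/64]

(P^2)[Q -> Q] = 9/32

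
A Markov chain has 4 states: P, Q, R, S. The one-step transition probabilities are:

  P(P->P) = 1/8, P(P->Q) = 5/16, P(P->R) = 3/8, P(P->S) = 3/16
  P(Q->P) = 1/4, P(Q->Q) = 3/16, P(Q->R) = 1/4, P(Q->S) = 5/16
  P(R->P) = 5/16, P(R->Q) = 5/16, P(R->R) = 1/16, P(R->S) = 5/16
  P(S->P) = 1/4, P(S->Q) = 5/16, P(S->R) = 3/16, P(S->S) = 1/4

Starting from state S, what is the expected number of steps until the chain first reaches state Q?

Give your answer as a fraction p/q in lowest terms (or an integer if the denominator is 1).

Answer: 16/5

Derivation:
Let h_i = expected steps to first reach Q from state i.
Boundary: h_Q = 0.
First-step equations for the other states:
  h_P = 1 + 1/8*h_P + 5/16*h_Q + 3/8*h_R + 3/16*h_S
  h_R = 1 + 5/16*h_P + 5/16*h_Q + 1/16*h_R + 5/16*h_S
  h_S = 1 + 1/4*h_P + 5/16*h_Q + 3/16*h_R + 1/4*h_S

Substituting h_Q = 0 and rearranging gives the linear system (I - Q) h = 1:
  [7/8, -3/8, -3/16] . (h_P, h_R, h_S) = 1
  [-5/16, 15/16, -5/16] . (h_P, h_R, h_S) = 1
  [-1/4, -3/16, 3/4] . (h_P, h_R, h_S) = 1

Solving yields:
  h_P = 16/5
  h_R = 16/5
  h_S = 16/5

Starting state is S, so the expected hitting time is h_S = 16/5.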